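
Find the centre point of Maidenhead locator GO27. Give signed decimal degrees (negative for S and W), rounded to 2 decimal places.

Field G=6, O=14: +6·20° lon, +14·10° lat → SW at lon -60°, lat 50°.
Square 2, 7: +2·2° lon, +7·1° lat → SW at lon -56°, lat 57°.
Cell spans 2° lon × 1° lat. Centre is SW corner plus half of each.
latitude 57.50, longitude -55.00.

57.50, -55.00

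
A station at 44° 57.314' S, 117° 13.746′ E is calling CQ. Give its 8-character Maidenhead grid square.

OE85ob70

Shift to the Maidenhead origin (180°W, 90°S): lon 297.22910, lat 45.04477.
Field: lon ⌊297.22910/20⌋ = 14 → O; lat ⌊45.04477/10⌋ = 4 → E.
Square: lon ⌊17.22910/2⌋ = 8; lat ⌊5.04477/1⌋ = 5.
Subsquare: lon ⌊1.22910/0.0833333⌋ = 14 → o; lat ⌊0.04477/0.0416667⌋ = 1 → b.
Extended square: lon ⌊0.06243/0.00833333⌋ = 7; lat ⌊0.00310/0.00416667⌋ = 0.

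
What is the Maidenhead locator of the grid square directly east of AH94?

BH04

Longitude square 9; +1 → 10, wraps to 0, carry into field.
Longitude field A = 0; +1 → 1 = B.
The latitude characters are unchanged.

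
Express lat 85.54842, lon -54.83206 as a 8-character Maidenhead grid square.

GR25on01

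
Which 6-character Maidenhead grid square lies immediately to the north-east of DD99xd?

ED09ae

Longitude subsquare x = 23; +1 → 24, wraps to 0 = a, carry into square.
Longitude square 9; +1 → 10, wraps to 0, carry into field.
Longitude field D = 3; +1 → 4 = E.
Latitude subsquare d = 3; +1 → 4 = e.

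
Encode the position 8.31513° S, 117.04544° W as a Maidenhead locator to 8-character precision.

DI11lq44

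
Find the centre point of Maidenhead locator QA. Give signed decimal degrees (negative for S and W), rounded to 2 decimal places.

Field Q=16, A=0: +16·20° lon, +0·10° lat → SW at lon 140°, lat -90°.
Cell spans 20° lon × 10° lat. Centre is SW corner plus half of each.
latitude -85.00, longitude 150.00.

-85.00, 150.00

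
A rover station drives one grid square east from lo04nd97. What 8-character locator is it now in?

Longitude extended square 9; +1 → 10, wraps to 0, carry into subsquare.
Longitude subsquare n = 13; +1 → 14 = o.
The latitude characters are unchanged.

LO04od07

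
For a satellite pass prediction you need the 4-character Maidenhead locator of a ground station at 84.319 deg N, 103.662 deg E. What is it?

OR14

Shift to the Maidenhead origin (180°W, 90°S): lon 283.66, lat 174.32.
Field: 283.66/20 → 14 → O, 174.32/10 → 17 → R; chars OR.
Square: 3.66/2 → 1, 4.32/1 → 4; chars 14.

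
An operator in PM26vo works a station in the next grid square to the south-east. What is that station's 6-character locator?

PM26wn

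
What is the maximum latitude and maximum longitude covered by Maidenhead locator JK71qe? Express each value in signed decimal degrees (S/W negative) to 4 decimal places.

Field J=9, K=10: +9·20° lon, +10·10° lat → SW at lon 0°, lat 10°.
Square 7, 1: +7·2° lon, +1·1° lat → SW at lon 14°, lat 11°.
Subsquare q=16, e=4: +16·0.0833333° lon, +4·0.0416667° lat → SW at lon 15.3333°, lat 11.1667°.
Cell spans 0.0833333° lon × 0.0416667° lat. NE corner is SW corner plus one full cell.
latitude 11.2083, longitude 15.4167.

11.2083, 15.4167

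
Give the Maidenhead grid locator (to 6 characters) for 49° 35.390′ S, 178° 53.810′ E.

Offset from 180°W / 90°S: lon 358.8968°, lat 40.4102°.
Field (20°×10°, letters A–R): 358.8968/20 → 17 → R, 40.4102/10 → 4 → E; chars RE.
Square (2°×1°, digits 0–9): 18.8968/2 → 9, 0.4102/1 → 0; chars 90.
Subsquare (5′×2.5′, letters a–x): 0.8968/0.0833333 → 10 → k, 0.4102/0.0416667 → 9 → j; chars kj.

RE90kj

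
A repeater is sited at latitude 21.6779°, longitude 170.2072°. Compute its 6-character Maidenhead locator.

RL51cq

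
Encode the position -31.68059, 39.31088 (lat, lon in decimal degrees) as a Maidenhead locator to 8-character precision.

Add 180° to longitude and 90° to latitude: 219.31088, 58.31941.
Field: 219.31088/20 → 10 → K, 58.31941/10 → 5 → F; chars KF.
Square: 19.31088/2 → 9, 8.31941/1 → 8; chars 98.
Subsquare: 1.31088/0.0833333 → 15 → p, 0.31941/0.0416667 → 7 → h; chars ph.
Extended square: 0.06088/0.00833333 → 7, 0.02774/0.00416667 → 6; chars 76.

KF98ph76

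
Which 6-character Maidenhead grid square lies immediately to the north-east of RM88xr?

RM98as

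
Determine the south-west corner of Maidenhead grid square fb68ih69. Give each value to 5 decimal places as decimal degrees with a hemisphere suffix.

Field F=5, B=1: +5·20° lon, +1·10° lat → SW at lon -80°, lat -80°.
Square 6, 8: +6·2° lon, +8·1° lat → SW at lon -68°, lat -72°.
Subsquare i=8, h=7: +8·0.0833333° lon, +7·0.0416667° lat → SW at lon -67.3333°, lat -71.7083°.
Extended square 6, 9: +6·0.00833333° lon, +9·0.00416667° lat → SW at lon -67.2833°, lat -71.6708°.
latitude 71.67083° S, longitude 67.28333° W.

71.67083° S, 67.28333° W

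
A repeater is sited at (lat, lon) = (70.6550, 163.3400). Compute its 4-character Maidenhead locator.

RQ10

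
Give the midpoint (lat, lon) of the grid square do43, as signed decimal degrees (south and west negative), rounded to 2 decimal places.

53.50, -111.00

Field D=3, O=14: +3·20° lon, +14·10° lat → SW at lon -120°, lat 50°.
Square 4, 3: +4·2° lon, +3·1° lat → SW at lon -112°, lat 53°.
Cell spans 2° lon × 1° lat. Centre is SW corner plus half of each.
latitude 53.50, longitude -111.00.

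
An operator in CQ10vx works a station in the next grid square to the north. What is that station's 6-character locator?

CQ11va

Latitude subsquare x = 23; +1 → 24, wraps to 0 = a, carry into square.
Latitude square 0; +1 → 1.
The longitude characters are unchanged.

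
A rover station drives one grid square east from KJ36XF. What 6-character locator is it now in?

KJ46af

Longitude subsquare x = 23; +1 → 24, wraps to 0 = a, carry into square.
Longitude square 3; +1 → 4.
The latitude characters are unchanged.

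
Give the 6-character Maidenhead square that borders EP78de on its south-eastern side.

Longitude subsquare d = 3; +1 → 4 = e.
Latitude subsquare e = 4; −1 → 3 = d.

EP78ed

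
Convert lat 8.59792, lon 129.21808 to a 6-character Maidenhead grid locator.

PJ48oo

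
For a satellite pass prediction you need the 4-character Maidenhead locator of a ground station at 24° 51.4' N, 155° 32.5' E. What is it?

QL74

Shift to the Maidenhead origin (180°W, 90°S): lon 335.54, lat 114.86.
Field (20°×10°, letters A–R): lon ⌊335.54/20⌋ = 16 → Q; lat ⌊114.86/10⌋ = 11 → L.
Square (2°×1°, digits 0–9): lon ⌊15.54/2⌋ = 7; lat ⌊4.86/1⌋ = 4.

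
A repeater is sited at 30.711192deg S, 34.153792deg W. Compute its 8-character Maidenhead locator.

Add 180° to longitude and 90° to latitude: 145.84621, 59.28881.
Field: lon ⌊145.84621/20⌋ = 7 → H; lat ⌊59.28881/10⌋ = 5 → F.
Square: lon ⌊5.84621/2⌋ = 2; lat ⌊9.28881/1⌋ = 9.
Subsquare: lon ⌊1.84621/0.0833333⌋ = 22 → w; lat ⌊0.28881/0.0416667⌋ = 6 → g.
Extended square: lon ⌊0.01287/0.00833333⌋ = 1; lat ⌊0.03881/0.00416667⌋ = 9.

HF29wg19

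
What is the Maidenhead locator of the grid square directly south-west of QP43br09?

QP43ar98

Longitude extended square 0; −1 → -1, wraps to 9, carry into subsquare.
Longitude subsquare b = 1; −1 → 0 = a.
Latitude extended square 9; −1 → 8.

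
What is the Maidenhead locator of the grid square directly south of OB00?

Latitude square 0; −1 → -1, wraps to 9, carry into field.
Latitude field B = 1; −1 → 0 = A.
The longitude characters are unchanged.

OA09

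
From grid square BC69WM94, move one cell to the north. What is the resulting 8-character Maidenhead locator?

BC69wm95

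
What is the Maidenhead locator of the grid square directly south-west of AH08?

RH97

Longitude square 0; −1 → -1, wraps to 9, carry into field.
Longitude field A = 0; −1 → -1, wraps to 17 = R, wrapping around the antimeridian.
Latitude square 8; −1 → 7.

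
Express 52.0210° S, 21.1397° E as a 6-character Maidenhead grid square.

KD07nx

Add 180° to longitude and 90° to latitude: 201.1397, 37.9790.
Field (20°×10°, letters A–R): lon ⌊201.1397/20⌋ = 10 → K; lat ⌊37.9790/10⌋ = 3 → D.
Square (2°×1°, digits 0–9): lon ⌊1.1397/2⌋ = 0; lat ⌊7.9790/1⌋ = 7.
Subsquare (5′×2.5′, letters a–x): lon ⌊1.1397/0.0833333⌋ = 13 → n; lat ⌊0.9790/0.0416667⌋ = 23 → x.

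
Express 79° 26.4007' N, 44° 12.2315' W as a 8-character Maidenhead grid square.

Add 180° to longitude and 90° to latitude: 135.79614, 169.44001.
Field: 135.79614/20 → 6 → G, 169.44001/10 → 16 → Q; chars GQ.
Square: 15.79614/2 → 7, 9.44001/1 → 9; chars 79.
Subsquare: 1.79614/0.0833333 → 21 → v, 0.44001/0.0416667 → 10 → k; chars vk.
Extended square: 0.04614/0.00833333 → 5, 0.02334/0.00416667 → 5; chars 55.

GQ79vk55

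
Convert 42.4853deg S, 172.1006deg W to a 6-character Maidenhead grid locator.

Offset from 180°W / 90°S: lon 7.8994°, lat 47.5147°.
Field (20°×10°, letters A–R): lon ⌊7.8994/20⌋ = 0 → A; lat ⌊47.5147/10⌋ = 4 → E.
Square (2°×1°, digits 0–9): lon ⌊7.8994/2⌋ = 3; lat ⌊7.5147/1⌋ = 7.
Subsquare (5′×2.5′, letters a–x): lon ⌊1.8994/0.0833333⌋ = 22 → w; lat ⌊0.5147/0.0416667⌋ = 12 → m.

AE37wm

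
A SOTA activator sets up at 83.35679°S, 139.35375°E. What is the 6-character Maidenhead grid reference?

PA96qp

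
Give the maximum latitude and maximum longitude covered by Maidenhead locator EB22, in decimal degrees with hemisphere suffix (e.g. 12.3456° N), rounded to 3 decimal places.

77.000° S, 94.000° W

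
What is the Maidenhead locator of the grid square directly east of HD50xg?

Longitude subsquare x = 23; +1 → 24, wraps to 0 = a, carry into square.
Longitude square 5; +1 → 6.
The latitude characters are unchanged.

HD60ag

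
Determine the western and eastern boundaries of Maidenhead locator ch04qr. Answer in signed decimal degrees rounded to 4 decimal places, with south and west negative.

Field C=2, H=7: +2·20° lon, +7·10° lat → SW at lon -140°, lat -20°.
Square 0, 4: +0·2° lon, +4·1° lat → SW at lon -140°, lat -16°.
Subsquare q=16, r=17: +16·0.0833333° lon, +17·0.0416667° lat → SW at lon -138.667°, lat -15.2917°.
Cell spans 0.0833333° lon × 0.0416667° lat.
west -138.6667, east -138.5833.

-138.6667, -138.5833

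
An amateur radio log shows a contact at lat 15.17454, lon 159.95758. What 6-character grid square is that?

QK95xe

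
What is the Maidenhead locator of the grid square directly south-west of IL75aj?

IL65xi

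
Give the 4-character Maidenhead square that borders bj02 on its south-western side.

Longitude square 0; −1 → -1, wraps to 9, carry into field.
Longitude field B = 1; −1 → 0 = A.
Latitude square 2; −1 → 1.

AJ91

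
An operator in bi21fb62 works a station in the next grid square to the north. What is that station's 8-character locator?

BI21fb63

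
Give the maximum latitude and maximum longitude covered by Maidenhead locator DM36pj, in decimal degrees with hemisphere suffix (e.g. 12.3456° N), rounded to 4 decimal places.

36.4167° N, 112.6667° W

Field D=3, M=12: +3·20° lon, +12·10° lat → SW at lon -120°, lat 30°.
Square 3, 6: +3·2° lon, +6·1° lat → SW at lon -114°, lat 36°.
Subsquare p=15, j=9: +15·0.0833333° lon, +9·0.0416667° lat → SW at lon -112.75°, lat 36.375°.
Cell spans 0.0833333° lon × 0.0416667° lat. NE corner is SW corner plus one full cell.
latitude 36.4167° N, longitude 112.6667° W.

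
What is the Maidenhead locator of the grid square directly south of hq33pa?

Latitude subsquare a = 0; −1 → -1, wraps to 23 = x, carry into square.
Latitude square 3; −1 → 2.
The longitude characters are unchanged.

HQ32px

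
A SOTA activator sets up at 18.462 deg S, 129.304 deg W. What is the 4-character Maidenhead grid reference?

CH51

Shift to the Maidenhead origin (180°W, 90°S): lon 50.70, lat 71.54.
Field (20°×10°, letters A–R): lon ⌊50.70/20⌋ = 2 → C; lat ⌊71.54/10⌋ = 7 → H.
Square (2°×1°, digits 0–9): lon ⌊10.70/2⌋ = 5; lat ⌊1.54/1⌋ = 1.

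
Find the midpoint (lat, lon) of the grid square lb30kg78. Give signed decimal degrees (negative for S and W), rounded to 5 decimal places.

Field L=11, B=1: +11·20° lon, +1·10° lat → SW at lon 40°, lat -80°.
Square 3, 0: +3·2° lon, +0·1° lat → SW at lon 46°, lat -80°.
Subsquare k=10, g=6: +10·0.0833333° lon, +6·0.0416667° lat → SW at lon 46.8333°, lat -79.75°.
Extended square 7, 8: +7·0.00833333° lon, +8·0.00416667° lat → SW at lon 46.8917°, lat -79.7167°.
Cell spans 0.00833333° lon × 0.00416667° lat. Centre is SW corner plus half of each.
latitude -79.71458, longitude 46.89583.

-79.71458, 46.89583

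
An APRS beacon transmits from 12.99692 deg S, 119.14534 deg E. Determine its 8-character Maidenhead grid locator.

OH97na70

Add 180° to longitude and 90° to latitude: 299.14534, 77.00308.
Field (20°×10°, letters A–R): lon ⌊299.14534/20⌋ = 14 → O; lat ⌊77.00308/10⌋ = 7 → H.
Square (2°×1°, digits 0–9): lon ⌊19.14534/2⌋ = 9; lat ⌊7.00308/1⌋ = 7.
Subsquare (5′×2.5′, letters a–x): lon ⌊1.14534/0.0833333⌋ = 13 → n; lat ⌊0.00308/0.0416667⌋ = 0 → a.
Extended square (30″×15″, digits 0–9): lon ⌊0.06201/0.00833333⌋ = 7; lat ⌊0.00308/0.00416667⌋ = 0.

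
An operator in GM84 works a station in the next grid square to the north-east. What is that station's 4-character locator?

Longitude square 8; +1 → 9.
Latitude square 4; +1 → 5.

GM95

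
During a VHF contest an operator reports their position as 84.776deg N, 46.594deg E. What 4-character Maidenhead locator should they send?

LR34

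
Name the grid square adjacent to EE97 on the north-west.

EE88

Longitude square 9; −1 → 8.
Latitude square 7; +1 → 8.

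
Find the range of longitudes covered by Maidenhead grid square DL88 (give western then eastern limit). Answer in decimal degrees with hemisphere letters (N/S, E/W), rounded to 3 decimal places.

104.000° W, 102.000° W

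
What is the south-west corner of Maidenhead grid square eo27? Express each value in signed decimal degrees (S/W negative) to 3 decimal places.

Field E=4, O=14: +4·20° lon, +14·10° lat → SW at lon -100°, lat 50°.
Square 2, 7: +2·2° lon, +7·1° lat → SW at lon -96°, lat 57°.
latitude 57.000, longitude -96.000.

57.000, -96.000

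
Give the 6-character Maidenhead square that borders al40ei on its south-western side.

AL40dh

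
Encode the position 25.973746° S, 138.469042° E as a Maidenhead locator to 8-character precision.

Offset from 180°W / 90°S: lon 318.46904°, lat 64.02625°.
Field (20°×10°, letters A–R): lon ⌊318.46904/20⌋ = 15 → P; lat ⌊64.02625/10⌋ = 6 → G.
Square (2°×1°, digits 0–9): lon ⌊18.46904/2⌋ = 9; lat ⌊4.02625/1⌋ = 4.
Subsquare (5′×2.5′, letters a–x): lon ⌊0.46904/0.0833333⌋ = 5 → f; lat ⌊0.02625/0.0416667⌋ = 0 → a.
Extended square (30″×15″, digits 0–9): lon ⌊0.05238/0.00833333⌋ = 6; lat ⌊0.02625/0.00416667⌋ = 6.

PG94fa66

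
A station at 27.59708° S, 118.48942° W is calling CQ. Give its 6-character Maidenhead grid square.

DG02sj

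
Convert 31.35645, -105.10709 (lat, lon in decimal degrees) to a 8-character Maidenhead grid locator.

Shift to the Maidenhead origin (180°W, 90°S): lon 74.89291, lat 121.35645.
Field: 74.89291/20 → 3 → D, 121.35645/10 → 12 → M; chars DM.
Square: 14.89291/2 → 7, 1.35645/1 → 1; chars 71.
Subsquare: 0.89291/0.0833333 → 10 → k, 0.35645/0.0416667 → 8 → i; chars ki.
Extended square: 0.05958/0.00833333 → 7, 0.02312/0.00416667 → 5; chars 75.

DM71ki75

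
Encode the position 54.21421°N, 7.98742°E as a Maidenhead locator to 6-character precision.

Shift to the Maidenhead origin (180°W, 90°S): lon 187.9874, lat 144.2142.
Field (20°×10°, letters A–R): 187.9874/20 → 9 → J, 144.2142/10 → 14 → O; chars JO.
Square (2°×1°, digits 0–9): 7.9874/2 → 3, 4.2142/1 → 4; chars 34.
Subsquare (5′×2.5′, letters a–x): 1.9874/0.0833333 → 23 → x, 0.2142/0.0416667 → 5 → f; chars xf.

JO34xf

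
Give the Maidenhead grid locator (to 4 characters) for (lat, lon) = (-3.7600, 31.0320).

KI56

Shift to the Maidenhead origin (180°W, 90°S): lon 211.03, lat 86.24.
Field: lon ⌊211.03/20⌋ = 10 → K; lat ⌊86.24/10⌋ = 8 → I.
Square: lon ⌊11.03/2⌋ = 5; lat ⌊6.24/1⌋ = 6.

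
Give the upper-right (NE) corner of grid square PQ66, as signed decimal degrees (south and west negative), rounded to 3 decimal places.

77.000, 134.000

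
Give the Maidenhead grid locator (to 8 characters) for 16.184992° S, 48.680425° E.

LH43it15

Offset from 180°W / 90°S: lon 228.68043°, lat 73.81501°.
Field: 228.68043/20 → 11 → L, 73.81501/10 → 7 → H; chars LH.
Square: 8.68043/2 → 4, 3.81501/1 → 3; chars 43.
Subsquare: 0.68043/0.0833333 → 8 → i, 0.81501/0.0416667 → 19 → t; chars it.
Extended square: 0.01376/0.00833333 → 1, 0.02334/0.00416667 → 5; chars 15.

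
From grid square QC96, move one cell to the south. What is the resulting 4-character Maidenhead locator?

Latitude square 6; −1 → 5.
The longitude characters are unchanged.

QC95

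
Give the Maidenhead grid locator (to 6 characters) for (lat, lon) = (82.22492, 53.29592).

LR62pf

Offset from 180°W / 90°S: lon 233.2959°, lat 172.2249°.
Field (20°×10°, letters A–R): 233.2959/20 → 11 → L, 172.2249/10 → 17 → R; chars LR.
Square (2°×1°, digits 0–9): 13.2959/2 → 6, 2.2249/1 → 2; chars 62.
Subsquare (5′×2.5′, letters a–x): 1.2959/0.0833333 → 15 → p, 0.2249/0.0416667 → 5 → f; chars pf.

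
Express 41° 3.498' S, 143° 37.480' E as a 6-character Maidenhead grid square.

Add 180° to longitude and 90° to latitude: 323.6247, 48.9417.
Field: 323.6247/20 → 16 → Q, 48.9417/10 → 4 → E; chars QE.
Square: 3.6247/2 → 1, 8.9417/1 → 8; chars 18.
Subsquare: 1.6247/0.0833333 → 19 → t, 0.9417/0.0416667 → 22 → w; chars tw.

QE18tw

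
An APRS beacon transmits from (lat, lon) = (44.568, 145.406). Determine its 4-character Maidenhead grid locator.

QN24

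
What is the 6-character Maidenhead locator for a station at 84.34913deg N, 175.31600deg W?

AR24ii

Add 180° to longitude and 90° to latitude: 4.6840, 174.3491.
Field: lon ⌊4.6840/20⌋ = 0 → A; lat ⌊174.3491/10⌋ = 17 → R.
Square: lon ⌊4.6840/2⌋ = 2; lat ⌊4.3491/1⌋ = 4.
Subsquare: lon ⌊0.6840/0.0833333⌋ = 8 → i; lat ⌊0.3491/0.0416667⌋ = 8 → i.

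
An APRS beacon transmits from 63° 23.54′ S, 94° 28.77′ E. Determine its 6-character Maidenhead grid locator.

NC76fo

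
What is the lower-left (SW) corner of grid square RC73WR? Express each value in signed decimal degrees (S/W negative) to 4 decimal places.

-66.2917, 175.8333

Field R=17, C=2: +17·20° lon, +2·10° lat → SW at lon 160°, lat -70°.
Square 7, 3: +7·2° lon, +3·1° lat → SW at lon 174°, lat -67°.
Subsquare w=22, r=17: +22·0.0833333° lon, +17·0.0416667° lat → SW at lon 175.833°, lat -66.2917°.
latitude -66.2917, longitude 175.8333.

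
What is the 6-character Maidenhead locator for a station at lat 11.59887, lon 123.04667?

Shift to the Maidenhead origin (180°W, 90°S): lon 303.0467, lat 101.5989.
Field: lon ⌊303.0467/20⌋ = 15 → P; lat ⌊101.5989/10⌋ = 10 → K.
Square: lon ⌊3.0467/2⌋ = 1; lat ⌊1.5989/1⌋ = 1.
Subsquare: lon ⌊1.0467/0.0833333⌋ = 12 → m; lat ⌊0.5989/0.0416667⌋ = 14 → o.

PK11mo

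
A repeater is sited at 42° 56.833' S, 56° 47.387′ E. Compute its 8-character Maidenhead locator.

Add 180° to longitude and 90° to latitude: 236.78978, 47.05278.
Field: lon ⌊236.78978/20⌋ = 11 → L; lat ⌊47.05278/10⌋ = 4 → E.
Square: lon ⌊16.78978/2⌋ = 8; lat ⌊7.05278/1⌋ = 7.
Subsquare: lon ⌊0.78978/0.0833333⌋ = 9 → j; lat ⌊0.05278/0.0416667⌋ = 1 → b.
Extended square: lon ⌊0.03978/0.00833333⌋ = 4; lat ⌊0.01112/0.00416667⌋ = 2.

LE87jb42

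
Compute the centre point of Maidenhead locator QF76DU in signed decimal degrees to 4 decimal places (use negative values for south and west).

-33.1458, 154.2917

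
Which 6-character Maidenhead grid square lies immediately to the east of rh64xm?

Longitude subsquare x = 23; +1 → 24, wraps to 0 = a, carry into square.
Longitude square 6; +1 → 7.
The latitude characters are unchanged.

RH74am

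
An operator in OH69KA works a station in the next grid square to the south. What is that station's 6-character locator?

OH68kx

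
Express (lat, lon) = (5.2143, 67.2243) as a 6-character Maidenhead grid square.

MJ35of

Add 180° to longitude and 90° to latitude: 247.2243, 95.2143.
Field (20°×10°, letters A–R): 247.2243/20 → 12 → M, 95.2143/10 → 9 → J; chars MJ.
Square (2°×1°, digits 0–9): 7.2243/2 → 3, 5.2143/1 → 5; chars 35.
Subsquare (5′×2.5′, letters a–x): 1.2243/0.0833333 → 14 → o, 0.2143/0.0416667 → 5 → f; chars of.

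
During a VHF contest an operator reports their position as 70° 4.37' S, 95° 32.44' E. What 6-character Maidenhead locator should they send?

Shift to the Maidenhead origin (180°W, 90°S): lon 275.5407, lat 19.9272.
Field: lon ⌊275.5407/20⌋ = 13 → N; lat ⌊19.9272/10⌋ = 1 → B.
Square: lon ⌊15.5407/2⌋ = 7; lat ⌊9.9272/1⌋ = 9.
Subsquare: lon ⌊1.5407/0.0833333⌋ = 18 → s; lat ⌊0.9272/0.0416667⌋ = 22 → w.

NB79sw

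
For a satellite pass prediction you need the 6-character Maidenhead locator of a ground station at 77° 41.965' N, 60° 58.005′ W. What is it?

FQ97mq

Add 180° to longitude and 90° to latitude: 119.0333, 167.6994.
Field: lon ⌊119.0333/20⌋ = 5 → F; lat ⌊167.6994/10⌋ = 16 → Q.
Square: lon ⌊19.0333/2⌋ = 9; lat ⌊7.6994/1⌋ = 7.
Subsquare: lon ⌊1.0333/0.0833333⌋ = 12 → m; lat ⌊0.6994/0.0416667⌋ = 16 → q.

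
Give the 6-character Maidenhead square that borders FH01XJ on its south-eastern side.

FH11ai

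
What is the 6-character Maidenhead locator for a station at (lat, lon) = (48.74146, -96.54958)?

EN18rr

Shift to the Maidenhead origin (180°W, 90°S): lon 83.4504, lat 138.7415.
Field: 83.4504/20 → 4 → E, 138.7415/10 → 13 → N; chars EN.
Square: 3.4504/2 → 1, 8.7415/1 → 8; chars 18.
Subsquare: 1.4504/0.0833333 → 17 → r, 0.7415/0.0416667 → 17 → r; chars rr.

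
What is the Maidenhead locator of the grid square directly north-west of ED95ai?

ED85xj

Longitude subsquare a = 0; −1 → -1, wraps to 23 = x, carry into square.
Longitude square 9; −1 → 8.
Latitude subsquare i = 8; +1 → 9 = j.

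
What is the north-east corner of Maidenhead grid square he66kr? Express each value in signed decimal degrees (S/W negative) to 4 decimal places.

Field H=7, E=4: +7·20° lon, +4·10° lat → SW at lon -40°, lat -50°.
Square 6, 6: +6·2° lon, +6·1° lat → SW at lon -28°, lat -44°.
Subsquare k=10, r=17: +10·0.0833333° lon, +17·0.0416667° lat → SW at lon -27.1667°, lat -43.2917°.
Cell spans 0.0833333° lon × 0.0416667° lat. NE corner is SW corner plus one full cell.
latitude -43.2500, longitude -27.0833.

-43.2500, -27.0833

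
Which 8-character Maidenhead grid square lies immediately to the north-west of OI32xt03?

OI32wt94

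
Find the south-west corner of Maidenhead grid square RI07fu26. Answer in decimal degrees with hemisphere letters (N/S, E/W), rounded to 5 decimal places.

2.14167° S, 160.43333° E

Field R=17, I=8: +17·20° lon, +8·10° lat → SW at lon 160°, lat -10°.
Square 0, 7: +0·2° lon, +7·1° lat → SW at lon 160°, lat -3°.
Subsquare f=5, u=20: +5·0.0833333° lon, +20·0.0416667° lat → SW at lon 160.417°, lat -2.16667°.
Extended square 2, 6: +2·0.00833333° lon, +6·0.00416667° lat → SW at lon 160.433°, lat -2.14167°.
latitude 2.14167° S, longitude 160.43333° E.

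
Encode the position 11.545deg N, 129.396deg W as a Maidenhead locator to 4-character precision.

CK51

Shift to the Maidenhead origin (180°W, 90°S): lon 50.60, lat 101.55.
Field (20°×10°, letters A–R): 50.60/20 → 2 → C, 101.55/10 → 10 → K; chars CK.
Square (2°×1°, digits 0–9): 10.60/2 → 5, 1.55/1 → 1; chars 51.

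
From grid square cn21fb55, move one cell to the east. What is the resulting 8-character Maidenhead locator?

CN21fb65

Longitude extended square 5; +1 → 6.
The latitude characters are unchanged.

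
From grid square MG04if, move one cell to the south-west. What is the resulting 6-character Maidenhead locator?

MG04he

Longitude subsquare i = 8; −1 → 7 = h.
Latitude subsquare f = 5; −1 → 4 = e.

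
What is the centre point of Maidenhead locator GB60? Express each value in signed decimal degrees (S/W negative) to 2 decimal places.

Field G=6, B=1: +6·20° lon, +1·10° lat → SW at lon -60°, lat -80°.
Square 6, 0: +6·2° lon, +0·1° lat → SW at lon -48°, lat -80°.
Cell spans 2° lon × 1° lat. Centre is SW corner plus half of each.
latitude -79.50, longitude -47.00.

-79.50, -47.00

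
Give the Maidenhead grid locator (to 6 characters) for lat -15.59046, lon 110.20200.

OH54cj

Offset from 180°W / 90°S: lon 290.2020°, lat 74.4095°.
Field: 290.2020/20 → 14 → O, 74.4095/10 → 7 → H; chars OH.
Square: 10.2020/2 → 5, 4.4095/1 → 4; chars 54.
Subsquare: 0.2020/0.0833333 → 2 → c, 0.4095/0.0416667 → 9 → j; chars cj.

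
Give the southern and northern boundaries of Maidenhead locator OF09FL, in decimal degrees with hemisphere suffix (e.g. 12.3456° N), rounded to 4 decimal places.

Field O=14, F=5: +14·20° lon, +5·10° lat → SW at lon 100°, lat -40°.
Square 0, 9: +0·2° lon, +9·1° lat → SW at lon 100°, lat -31°.
Subsquare f=5, l=11: +5·0.0833333° lon, +11·0.0416667° lat → SW at lon 100.417°, lat -30.5417°.
Cell spans 0.0833333° lon × 0.0416667° lat.
south 30.5417° S, north 30.5000° S.

30.5417° S, 30.5000° S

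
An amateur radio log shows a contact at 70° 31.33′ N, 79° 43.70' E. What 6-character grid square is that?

MQ90um

Offset from 180°W / 90°S: lon 259.7283°, lat 160.5222°.
Field (20°×10°, letters A–R): lon ⌊259.7283/20⌋ = 12 → M; lat ⌊160.5222/10⌋ = 16 → Q.
Square (2°×1°, digits 0–9): lon ⌊19.7283/2⌋ = 9; lat ⌊0.5222/1⌋ = 0.
Subsquare (5′×2.5′, letters a–x): lon ⌊1.7283/0.0833333⌋ = 20 → u; lat ⌊0.5222/0.0416667⌋ = 12 → m.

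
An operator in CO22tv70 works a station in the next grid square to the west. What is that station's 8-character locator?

Longitude extended square 7; −1 → 6.
The latitude characters are unchanged.

CO22tv60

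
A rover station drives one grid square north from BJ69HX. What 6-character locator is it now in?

Latitude subsquare x = 23; +1 → 24, wraps to 0 = a, carry into square.
Latitude square 9; +1 → 10, wraps to 0, carry into field.
Latitude field J = 9; +1 → 10 = K.
The longitude characters are unchanged.

BK60ha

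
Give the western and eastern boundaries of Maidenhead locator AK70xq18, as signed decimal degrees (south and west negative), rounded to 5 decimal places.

-164.07500, -164.06667

Field A=0, K=10: +0·20° lon, +10·10° lat → SW at lon -180°, lat 10°.
Square 7, 0: +7·2° lon, +0·1° lat → SW at lon -166°, lat 10°.
Subsquare x=23, q=16: +23·0.0833333° lon, +16·0.0416667° lat → SW at lon -164.083°, lat 10.6667°.
Extended square 1, 8: +1·0.00833333° lon, +8·0.00416667° lat → SW at lon -164.075°, lat 10.7°.
Cell spans 0.00833333° lon × 0.00416667° lat.
west -164.07500, east -164.06667.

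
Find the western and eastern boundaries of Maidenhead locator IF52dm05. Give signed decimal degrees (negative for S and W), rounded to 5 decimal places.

-9.75000, -9.74167

Field I=8, F=5: +8·20° lon, +5·10° lat → SW at lon -20°, lat -40°.
Square 5, 2: +5·2° lon, +2·1° lat → SW at lon -10°, lat -38°.
Subsquare d=3, m=12: +3·0.0833333° lon, +12·0.0416667° lat → SW at lon -9.75°, lat -37.5°.
Extended square 0, 5: +0·0.00833333° lon, +5·0.00416667° lat → SW at lon -9.75°, lat -37.4792°.
Cell spans 0.00833333° lon × 0.00416667° lat.
west -9.75000, east -9.74167.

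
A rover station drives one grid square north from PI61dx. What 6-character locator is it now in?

Latitude subsquare x = 23; +1 → 24, wraps to 0 = a, carry into square.
Latitude square 1; +1 → 2.
The longitude characters are unchanged.

PI62da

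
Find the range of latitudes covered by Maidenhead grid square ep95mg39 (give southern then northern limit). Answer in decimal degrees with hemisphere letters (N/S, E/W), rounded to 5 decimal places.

65.28750° N, 65.29167° N

Field E=4, P=15: +4·20° lon, +15·10° lat → SW at lon -100°, lat 60°.
Square 9, 5: +9·2° lon, +5·1° lat → SW at lon -82°, lat 65°.
Subsquare m=12, g=6: +12·0.0833333° lon, +6·0.0416667° lat → SW at lon -81°, lat 65.25°.
Extended square 3, 9: +3·0.00833333° lon, +9·0.00416667° lat → SW at lon -80.975°, lat 65.2875°.
Cell spans 0.00833333° lon × 0.00416667° lat.
south 65.28750° N, north 65.29167° N.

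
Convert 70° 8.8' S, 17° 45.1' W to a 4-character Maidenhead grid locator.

IB19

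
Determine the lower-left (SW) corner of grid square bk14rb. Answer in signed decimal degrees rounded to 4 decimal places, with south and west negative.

14.0417, -156.5833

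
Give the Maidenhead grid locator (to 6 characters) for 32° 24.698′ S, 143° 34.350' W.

BF87fo

Shift to the Maidenhead origin (180°W, 90°S): lon 36.4275, lat 57.5884.
Field: lon ⌊36.4275/20⌋ = 1 → B; lat ⌊57.5884/10⌋ = 5 → F.
Square: lon ⌊16.4275/2⌋ = 8; lat ⌊7.5884/1⌋ = 7.
Subsquare: lon ⌊0.4275/0.0833333⌋ = 5 → f; lat ⌊0.5884/0.0416667⌋ = 14 → o.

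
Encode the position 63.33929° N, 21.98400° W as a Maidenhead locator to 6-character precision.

HP93ai

Add 180° to longitude and 90° to latitude: 158.0160, 153.3393.
Field: lon ⌊158.0160/20⌋ = 7 → H; lat ⌊153.3393/10⌋ = 15 → P.
Square: lon ⌊18.0160/2⌋ = 9; lat ⌊3.3393/1⌋ = 3.
Subsquare: lon ⌊0.0160/0.0833333⌋ = 0 → a; lat ⌊0.3393/0.0416667⌋ = 8 → i.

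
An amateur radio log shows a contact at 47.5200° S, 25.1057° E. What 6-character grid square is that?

Shift to the Maidenhead origin (180°W, 90°S): lon 205.1057, lat 42.4800.
Field: 205.1057/20 → 10 → K, 42.4800/10 → 4 → E; chars KE.
Square: 5.1057/2 → 2, 2.4800/1 → 2; chars 22.
Subsquare: 1.1057/0.0833333 → 13 → n, 0.4800/0.0416667 → 11 → l; chars nl.

KE22nl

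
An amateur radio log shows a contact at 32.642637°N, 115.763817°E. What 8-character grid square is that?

OM72vp14

Shift to the Maidenhead origin (180°W, 90°S): lon 295.76382, lat 122.64264.
Field: lon ⌊295.76382/20⌋ = 14 → O; lat ⌊122.64264/10⌋ = 12 → M.
Square: lon ⌊15.76382/2⌋ = 7; lat ⌊2.64264/1⌋ = 2.
Subsquare: lon ⌊1.76382/0.0833333⌋ = 21 → v; lat ⌊0.64264/0.0416667⌋ = 15 → p.
Extended square: lon ⌊0.01382/0.00833333⌋ = 1; lat ⌊0.01764/0.00416667⌋ = 4.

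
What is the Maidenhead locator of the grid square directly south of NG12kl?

NG12kk

Latitude subsquare l = 11; −1 → 10 = k.
The longitude characters are unchanged.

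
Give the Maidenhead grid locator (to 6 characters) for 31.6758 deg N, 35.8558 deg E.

KM71wq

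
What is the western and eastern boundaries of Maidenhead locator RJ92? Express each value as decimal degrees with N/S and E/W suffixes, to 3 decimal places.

Field R=17, J=9: +17·20° lon, +9·10° lat → SW at lon 160°, lat 0°.
Square 9, 2: +9·2° lon, +2·1° lat → SW at lon 178°, lat 2°.
Cell spans 2° lon × 1° lat.
west 178.000° E, east 180.000° E.

178.000° E, 180.000° E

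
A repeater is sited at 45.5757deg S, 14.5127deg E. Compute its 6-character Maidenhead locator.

Shift to the Maidenhead origin (180°W, 90°S): lon 194.5127, lat 44.4243.
Field (20°×10°, letters A–R): 194.5127/20 → 9 → J, 44.4243/10 → 4 → E; chars JE.
Square (2°×1°, digits 0–9): 14.5127/2 → 7, 4.4243/1 → 4; chars 74.
Subsquare (5′×2.5′, letters a–x): 0.5127/0.0833333 → 6 → g, 0.4243/0.0416667 → 10 → k; chars gk.

JE74gk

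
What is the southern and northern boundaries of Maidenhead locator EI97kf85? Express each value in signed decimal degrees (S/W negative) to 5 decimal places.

Field E=4, I=8: +4·20° lon, +8·10° lat → SW at lon -100°, lat -10°.
Square 9, 7: +9·2° lon, +7·1° lat → SW at lon -82°, lat -3°.
Subsquare k=10, f=5: +10·0.0833333° lon, +5·0.0416667° lat → SW at lon -81.1667°, lat -2.79167°.
Extended square 8, 5: +8·0.00833333° lon, +5·0.00416667° lat → SW at lon -81.1°, lat -2.77083°.
Cell spans 0.00833333° lon × 0.00416667° lat.
south -2.77083, north -2.76667.

-2.77083, -2.76667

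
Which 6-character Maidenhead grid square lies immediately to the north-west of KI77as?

Longitude subsquare a = 0; −1 → -1, wraps to 23 = x, carry into square.
Longitude square 7; −1 → 6.
Latitude subsquare s = 18; +1 → 19 = t.

KI67xt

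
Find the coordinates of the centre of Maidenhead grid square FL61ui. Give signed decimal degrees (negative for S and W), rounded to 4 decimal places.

Field F=5, L=11: +5·20° lon, +11·10° lat → SW at lon -80°, lat 20°.
Square 6, 1: +6·2° lon, +1·1° lat → SW at lon -68°, lat 21°.
Subsquare u=20, i=8: +20·0.0833333° lon, +8·0.0416667° lat → SW at lon -66.3333°, lat 21.3333°.
Cell spans 0.0833333° lon × 0.0416667° lat. Centre is SW corner plus half of each.
latitude 21.3542, longitude -66.2917.

21.3542, -66.2917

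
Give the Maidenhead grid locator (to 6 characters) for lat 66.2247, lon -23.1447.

Shift to the Maidenhead origin (180°W, 90°S): lon 156.8553, lat 156.2247.
Field: lon ⌊156.8553/20⌋ = 7 → H; lat ⌊156.2247/10⌋ = 15 → P.
Square: lon ⌊16.8553/2⌋ = 8; lat ⌊6.2247/1⌋ = 6.
Subsquare: lon ⌊0.8553/0.0833333⌋ = 10 → k; lat ⌊0.2247/0.0416667⌋ = 5 → f.

HP86kf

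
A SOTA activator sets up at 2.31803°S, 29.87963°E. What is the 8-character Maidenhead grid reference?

KI47wq53

Shift to the Maidenhead origin (180°W, 90°S): lon 209.87963, lat 87.68197.
Field (20°×10°, letters A–R): 209.87963/20 → 10 → K, 87.68197/10 → 8 → I; chars KI.
Square (2°×1°, digits 0–9): 9.87963/2 → 4, 7.68197/1 → 7; chars 47.
Subsquare (5′×2.5′, letters a–x): 1.87963/0.0833333 → 22 → w, 0.68197/0.0416667 → 16 → q; chars wq.
Extended square (30″×15″, digits 0–9): 0.04630/0.00833333 → 5, 0.01530/0.00416667 → 3; chars 53.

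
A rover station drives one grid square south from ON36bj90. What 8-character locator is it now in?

Latitude extended square 0; −1 → -1, wraps to 9, carry into subsquare.
Latitude subsquare j = 9; −1 → 8 = i.
The longitude characters are unchanged.

ON36bi99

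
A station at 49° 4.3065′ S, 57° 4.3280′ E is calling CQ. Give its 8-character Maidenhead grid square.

Add 180° to longitude and 90° to latitude: 237.07213, 40.92822.
Field: 237.07213/20 → 11 → L, 40.92822/10 → 4 → E; chars LE.
Square: 17.07213/2 → 8, 0.92822/1 → 0; chars 80.
Subsquare: 1.07213/0.0833333 → 12 → m, 0.92822/0.0416667 → 22 → w; chars mw.
Extended square: 0.07213/0.00833333 → 8, 0.01156/0.00416667 → 2; chars 82.

LE80mw82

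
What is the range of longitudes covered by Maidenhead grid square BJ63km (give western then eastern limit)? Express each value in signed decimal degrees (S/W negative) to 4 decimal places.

Field B=1, J=9: +1·20° lon, +9·10° lat → SW at lon -160°, lat 0°.
Square 6, 3: +6·2° lon, +3·1° lat → SW at lon -148°, lat 3°.
Subsquare k=10, m=12: +10·0.0833333° lon, +12·0.0416667° lat → SW at lon -147.167°, lat 3.5°.
Cell spans 0.0833333° lon × 0.0416667° lat.
west -147.1667, east -147.0833.

-147.1667, -147.0833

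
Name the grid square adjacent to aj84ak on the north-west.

AJ74xl

Longitude subsquare a = 0; −1 → -1, wraps to 23 = x, carry into square.
Longitude square 8; −1 → 7.
Latitude subsquare k = 10; +1 → 11 = l.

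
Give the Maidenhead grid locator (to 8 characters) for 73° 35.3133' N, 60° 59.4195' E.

MQ03lo81

Add 180° to longitude and 90° to latitude: 240.99032, 163.58855.
Field: lon ⌊240.99032/20⌋ = 12 → M; lat ⌊163.58855/10⌋ = 16 → Q.
Square: lon ⌊0.99032/2⌋ = 0; lat ⌊3.58855/1⌋ = 3.
Subsquare: lon ⌊0.99032/0.0833333⌋ = 11 → l; lat ⌊0.58855/0.0416667⌋ = 14 → o.
Extended square: lon ⌊0.07366/0.00833333⌋ = 8; lat ⌊0.00522/0.00416667⌋ = 1.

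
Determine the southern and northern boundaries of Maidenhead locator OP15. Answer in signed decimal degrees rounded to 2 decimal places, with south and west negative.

65.00, 66.00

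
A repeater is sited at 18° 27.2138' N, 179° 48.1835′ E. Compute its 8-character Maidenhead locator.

RK98vk68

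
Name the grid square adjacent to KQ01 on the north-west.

JQ92

Longitude square 0; −1 → -1, wraps to 9, carry into field.
Longitude field K = 10; −1 → 9 = J.
Latitude square 1; +1 → 2.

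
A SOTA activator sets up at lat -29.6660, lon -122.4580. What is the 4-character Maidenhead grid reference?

CG80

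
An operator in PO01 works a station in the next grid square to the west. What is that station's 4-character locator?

OO91

Longitude square 0; −1 → -1, wraps to 9, carry into field.
Longitude field P = 15; −1 → 14 = O.
The latitude characters are unchanged.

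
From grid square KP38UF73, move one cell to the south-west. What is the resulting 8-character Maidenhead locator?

Longitude extended square 7; −1 → 6.
Latitude extended square 3; −1 → 2.

KP38uf62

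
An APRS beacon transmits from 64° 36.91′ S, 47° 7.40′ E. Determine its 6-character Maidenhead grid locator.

Add 180° to longitude and 90° to latitude: 227.1233, 25.3848.
Field: lon ⌊227.1233/20⌋ = 11 → L; lat ⌊25.3848/10⌋ = 2 → C.
Square: lon ⌊7.1233/2⌋ = 3; lat ⌊5.3848/1⌋ = 5.
Subsquare: lon ⌊1.1233/0.0833333⌋ = 13 → n; lat ⌊0.3848/0.0416667⌋ = 9 → j.

LC35nj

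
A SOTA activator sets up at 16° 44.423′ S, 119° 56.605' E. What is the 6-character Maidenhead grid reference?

Shift to the Maidenhead origin (180°W, 90°S): lon 299.9434, lat 73.2596.
Field: lon ⌊299.9434/20⌋ = 14 → O; lat ⌊73.2596/10⌋ = 7 → H.
Square: lon ⌊19.9434/2⌋ = 9; lat ⌊3.2596/1⌋ = 3.
Subsquare: lon ⌊1.9434/0.0833333⌋ = 23 → x; lat ⌊0.2596/0.0416667⌋ = 6 → g.

OH93xg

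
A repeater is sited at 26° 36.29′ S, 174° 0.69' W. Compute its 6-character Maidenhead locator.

AG23xj

Add 180° to longitude and 90° to latitude: 5.9885, 63.3952.
Field (20°×10°, letters A–R): lon ⌊5.9885/20⌋ = 0 → A; lat ⌊63.3952/10⌋ = 6 → G.
Square (2°×1°, digits 0–9): lon ⌊5.9885/2⌋ = 2; lat ⌊3.3952/1⌋ = 3.
Subsquare (5′×2.5′, letters a–x): lon ⌊1.9885/0.0833333⌋ = 23 → x; lat ⌊0.3952/0.0416667⌋ = 9 → j.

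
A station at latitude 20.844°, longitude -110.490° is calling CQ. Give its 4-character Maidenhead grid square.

DL40

Offset from 180°W / 90°S: lon 69.51°, lat 110.84°.
Field: lon ⌊69.51/20⌋ = 3 → D; lat ⌊110.84/10⌋ = 11 → L.
Square: lon ⌊9.51/2⌋ = 4; lat ⌊0.84/1⌋ = 0.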